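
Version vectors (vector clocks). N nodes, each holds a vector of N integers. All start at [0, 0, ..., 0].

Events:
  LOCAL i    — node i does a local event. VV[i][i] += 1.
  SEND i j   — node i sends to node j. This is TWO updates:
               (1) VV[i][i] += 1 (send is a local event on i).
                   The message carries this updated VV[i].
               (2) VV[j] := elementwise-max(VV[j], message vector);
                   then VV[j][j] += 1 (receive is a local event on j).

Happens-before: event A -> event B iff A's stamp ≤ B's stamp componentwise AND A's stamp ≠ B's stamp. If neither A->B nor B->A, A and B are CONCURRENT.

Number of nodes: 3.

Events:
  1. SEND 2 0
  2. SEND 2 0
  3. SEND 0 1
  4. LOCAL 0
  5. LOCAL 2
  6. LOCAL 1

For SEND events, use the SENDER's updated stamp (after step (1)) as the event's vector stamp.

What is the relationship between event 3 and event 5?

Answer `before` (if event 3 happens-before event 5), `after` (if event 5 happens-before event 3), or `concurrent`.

Answer: concurrent

Derivation:
Initial: VV[0]=[0, 0, 0]
Initial: VV[1]=[0, 0, 0]
Initial: VV[2]=[0, 0, 0]
Event 1: SEND 2->0: VV[2][2]++ -> VV[2]=[0, 0, 1], msg_vec=[0, 0, 1]; VV[0]=max(VV[0],msg_vec) then VV[0][0]++ -> VV[0]=[1, 0, 1]
Event 2: SEND 2->0: VV[2][2]++ -> VV[2]=[0, 0, 2], msg_vec=[0, 0, 2]; VV[0]=max(VV[0],msg_vec) then VV[0][0]++ -> VV[0]=[2, 0, 2]
Event 3: SEND 0->1: VV[0][0]++ -> VV[0]=[3, 0, 2], msg_vec=[3, 0, 2]; VV[1]=max(VV[1],msg_vec) then VV[1][1]++ -> VV[1]=[3, 1, 2]
Event 4: LOCAL 0: VV[0][0]++ -> VV[0]=[4, 0, 2]
Event 5: LOCAL 2: VV[2][2]++ -> VV[2]=[0, 0, 3]
Event 6: LOCAL 1: VV[1][1]++ -> VV[1]=[3, 2, 2]
Event 3 stamp: [3, 0, 2]
Event 5 stamp: [0, 0, 3]
[3, 0, 2] <= [0, 0, 3]? False
[0, 0, 3] <= [3, 0, 2]? False
Relation: concurrent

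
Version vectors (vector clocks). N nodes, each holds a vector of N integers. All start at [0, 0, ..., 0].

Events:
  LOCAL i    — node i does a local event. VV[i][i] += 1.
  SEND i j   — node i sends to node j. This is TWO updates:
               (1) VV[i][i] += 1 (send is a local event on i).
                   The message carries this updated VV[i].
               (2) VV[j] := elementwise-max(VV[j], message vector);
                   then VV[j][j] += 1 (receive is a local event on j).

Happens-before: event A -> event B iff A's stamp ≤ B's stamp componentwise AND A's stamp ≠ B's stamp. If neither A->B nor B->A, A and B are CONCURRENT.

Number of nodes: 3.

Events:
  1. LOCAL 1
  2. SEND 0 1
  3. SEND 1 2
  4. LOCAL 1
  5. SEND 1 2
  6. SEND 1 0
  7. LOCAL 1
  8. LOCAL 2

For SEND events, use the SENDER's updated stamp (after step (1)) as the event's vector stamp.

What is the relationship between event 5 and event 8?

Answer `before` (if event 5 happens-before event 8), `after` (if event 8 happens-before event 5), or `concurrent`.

Initial: VV[0]=[0, 0, 0]
Initial: VV[1]=[0, 0, 0]
Initial: VV[2]=[0, 0, 0]
Event 1: LOCAL 1: VV[1][1]++ -> VV[1]=[0, 1, 0]
Event 2: SEND 0->1: VV[0][0]++ -> VV[0]=[1, 0, 0], msg_vec=[1, 0, 0]; VV[1]=max(VV[1],msg_vec) then VV[1][1]++ -> VV[1]=[1, 2, 0]
Event 3: SEND 1->2: VV[1][1]++ -> VV[1]=[1, 3, 0], msg_vec=[1, 3, 0]; VV[2]=max(VV[2],msg_vec) then VV[2][2]++ -> VV[2]=[1, 3, 1]
Event 4: LOCAL 1: VV[1][1]++ -> VV[1]=[1, 4, 0]
Event 5: SEND 1->2: VV[1][1]++ -> VV[1]=[1, 5, 0], msg_vec=[1, 5, 0]; VV[2]=max(VV[2],msg_vec) then VV[2][2]++ -> VV[2]=[1, 5, 2]
Event 6: SEND 1->0: VV[1][1]++ -> VV[1]=[1, 6, 0], msg_vec=[1, 6, 0]; VV[0]=max(VV[0],msg_vec) then VV[0][0]++ -> VV[0]=[2, 6, 0]
Event 7: LOCAL 1: VV[1][1]++ -> VV[1]=[1, 7, 0]
Event 8: LOCAL 2: VV[2][2]++ -> VV[2]=[1, 5, 3]
Event 5 stamp: [1, 5, 0]
Event 8 stamp: [1, 5, 3]
[1, 5, 0] <= [1, 5, 3]? True
[1, 5, 3] <= [1, 5, 0]? False
Relation: before

Answer: before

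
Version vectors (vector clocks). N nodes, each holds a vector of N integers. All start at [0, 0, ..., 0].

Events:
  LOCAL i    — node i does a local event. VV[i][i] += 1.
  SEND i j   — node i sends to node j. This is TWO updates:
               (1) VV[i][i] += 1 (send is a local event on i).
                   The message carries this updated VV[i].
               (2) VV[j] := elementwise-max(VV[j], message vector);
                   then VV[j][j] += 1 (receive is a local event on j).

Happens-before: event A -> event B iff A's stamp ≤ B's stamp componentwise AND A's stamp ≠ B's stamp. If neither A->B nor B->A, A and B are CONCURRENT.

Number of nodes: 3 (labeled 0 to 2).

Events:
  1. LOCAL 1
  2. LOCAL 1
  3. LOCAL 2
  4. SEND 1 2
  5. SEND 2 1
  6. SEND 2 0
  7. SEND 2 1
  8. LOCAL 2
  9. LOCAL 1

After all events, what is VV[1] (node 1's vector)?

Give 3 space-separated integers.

Answer: 0 6 5

Derivation:
Initial: VV[0]=[0, 0, 0]
Initial: VV[1]=[0, 0, 0]
Initial: VV[2]=[0, 0, 0]
Event 1: LOCAL 1: VV[1][1]++ -> VV[1]=[0, 1, 0]
Event 2: LOCAL 1: VV[1][1]++ -> VV[1]=[0, 2, 0]
Event 3: LOCAL 2: VV[2][2]++ -> VV[2]=[0, 0, 1]
Event 4: SEND 1->2: VV[1][1]++ -> VV[1]=[0, 3, 0], msg_vec=[0, 3, 0]; VV[2]=max(VV[2],msg_vec) then VV[2][2]++ -> VV[2]=[0, 3, 2]
Event 5: SEND 2->1: VV[2][2]++ -> VV[2]=[0, 3, 3], msg_vec=[0, 3, 3]; VV[1]=max(VV[1],msg_vec) then VV[1][1]++ -> VV[1]=[0, 4, 3]
Event 6: SEND 2->0: VV[2][2]++ -> VV[2]=[0, 3, 4], msg_vec=[0, 3, 4]; VV[0]=max(VV[0],msg_vec) then VV[0][0]++ -> VV[0]=[1, 3, 4]
Event 7: SEND 2->1: VV[2][2]++ -> VV[2]=[0, 3, 5], msg_vec=[0, 3, 5]; VV[1]=max(VV[1],msg_vec) then VV[1][1]++ -> VV[1]=[0, 5, 5]
Event 8: LOCAL 2: VV[2][2]++ -> VV[2]=[0, 3, 6]
Event 9: LOCAL 1: VV[1][1]++ -> VV[1]=[0, 6, 5]
Final vectors: VV[0]=[1, 3, 4]; VV[1]=[0, 6, 5]; VV[2]=[0, 3, 6]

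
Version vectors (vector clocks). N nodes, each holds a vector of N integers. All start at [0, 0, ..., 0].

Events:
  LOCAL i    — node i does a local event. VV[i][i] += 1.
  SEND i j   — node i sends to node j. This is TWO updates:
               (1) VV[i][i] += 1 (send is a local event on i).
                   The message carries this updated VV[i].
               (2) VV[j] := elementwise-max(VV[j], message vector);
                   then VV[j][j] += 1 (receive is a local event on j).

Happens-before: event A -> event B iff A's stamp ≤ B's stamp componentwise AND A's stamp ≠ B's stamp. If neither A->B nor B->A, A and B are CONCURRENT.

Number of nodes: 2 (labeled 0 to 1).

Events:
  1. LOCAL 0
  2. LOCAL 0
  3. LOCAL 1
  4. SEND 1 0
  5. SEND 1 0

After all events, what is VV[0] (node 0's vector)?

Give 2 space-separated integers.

Initial: VV[0]=[0, 0]
Initial: VV[1]=[0, 0]
Event 1: LOCAL 0: VV[0][0]++ -> VV[0]=[1, 0]
Event 2: LOCAL 0: VV[0][0]++ -> VV[0]=[2, 0]
Event 3: LOCAL 1: VV[1][1]++ -> VV[1]=[0, 1]
Event 4: SEND 1->0: VV[1][1]++ -> VV[1]=[0, 2], msg_vec=[0, 2]; VV[0]=max(VV[0],msg_vec) then VV[0][0]++ -> VV[0]=[3, 2]
Event 5: SEND 1->0: VV[1][1]++ -> VV[1]=[0, 3], msg_vec=[0, 3]; VV[0]=max(VV[0],msg_vec) then VV[0][0]++ -> VV[0]=[4, 3]
Final vectors: VV[0]=[4, 3]; VV[1]=[0, 3]

Answer: 4 3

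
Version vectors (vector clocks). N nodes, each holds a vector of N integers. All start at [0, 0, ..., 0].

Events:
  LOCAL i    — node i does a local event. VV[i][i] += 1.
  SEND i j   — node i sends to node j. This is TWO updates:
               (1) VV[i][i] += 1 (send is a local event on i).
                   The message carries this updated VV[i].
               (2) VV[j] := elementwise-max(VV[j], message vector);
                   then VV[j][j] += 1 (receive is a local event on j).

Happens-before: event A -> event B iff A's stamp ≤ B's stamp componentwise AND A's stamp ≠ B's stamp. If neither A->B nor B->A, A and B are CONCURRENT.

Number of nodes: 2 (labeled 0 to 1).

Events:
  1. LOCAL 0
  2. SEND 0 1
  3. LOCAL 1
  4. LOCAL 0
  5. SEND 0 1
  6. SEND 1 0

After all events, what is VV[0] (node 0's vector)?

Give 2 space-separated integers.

Initial: VV[0]=[0, 0]
Initial: VV[1]=[0, 0]
Event 1: LOCAL 0: VV[0][0]++ -> VV[0]=[1, 0]
Event 2: SEND 0->1: VV[0][0]++ -> VV[0]=[2, 0], msg_vec=[2, 0]; VV[1]=max(VV[1],msg_vec) then VV[1][1]++ -> VV[1]=[2, 1]
Event 3: LOCAL 1: VV[1][1]++ -> VV[1]=[2, 2]
Event 4: LOCAL 0: VV[0][0]++ -> VV[0]=[3, 0]
Event 5: SEND 0->1: VV[0][0]++ -> VV[0]=[4, 0], msg_vec=[4, 0]; VV[1]=max(VV[1],msg_vec) then VV[1][1]++ -> VV[1]=[4, 3]
Event 6: SEND 1->0: VV[1][1]++ -> VV[1]=[4, 4], msg_vec=[4, 4]; VV[0]=max(VV[0],msg_vec) then VV[0][0]++ -> VV[0]=[5, 4]
Final vectors: VV[0]=[5, 4]; VV[1]=[4, 4]

Answer: 5 4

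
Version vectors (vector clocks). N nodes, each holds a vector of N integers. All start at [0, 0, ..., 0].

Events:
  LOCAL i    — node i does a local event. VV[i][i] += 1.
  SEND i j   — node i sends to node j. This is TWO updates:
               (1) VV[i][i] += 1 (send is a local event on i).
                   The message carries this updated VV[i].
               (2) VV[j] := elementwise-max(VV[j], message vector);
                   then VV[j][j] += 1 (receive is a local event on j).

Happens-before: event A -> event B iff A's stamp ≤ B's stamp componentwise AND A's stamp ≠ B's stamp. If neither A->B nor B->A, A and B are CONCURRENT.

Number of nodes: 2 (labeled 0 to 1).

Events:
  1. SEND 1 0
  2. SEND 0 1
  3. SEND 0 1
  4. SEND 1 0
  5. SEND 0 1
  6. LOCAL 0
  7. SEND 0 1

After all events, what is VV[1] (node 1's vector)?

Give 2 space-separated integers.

Answer: 7 6

Derivation:
Initial: VV[0]=[0, 0]
Initial: VV[1]=[0, 0]
Event 1: SEND 1->0: VV[1][1]++ -> VV[1]=[0, 1], msg_vec=[0, 1]; VV[0]=max(VV[0],msg_vec) then VV[0][0]++ -> VV[0]=[1, 1]
Event 2: SEND 0->1: VV[0][0]++ -> VV[0]=[2, 1], msg_vec=[2, 1]; VV[1]=max(VV[1],msg_vec) then VV[1][1]++ -> VV[1]=[2, 2]
Event 3: SEND 0->1: VV[0][0]++ -> VV[0]=[3, 1], msg_vec=[3, 1]; VV[1]=max(VV[1],msg_vec) then VV[1][1]++ -> VV[1]=[3, 3]
Event 4: SEND 1->0: VV[1][1]++ -> VV[1]=[3, 4], msg_vec=[3, 4]; VV[0]=max(VV[0],msg_vec) then VV[0][0]++ -> VV[0]=[4, 4]
Event 5: SEND 0->1: VV[0][0]++ -> VV[0]=[5, 4], msg_vec=[5, 4]; VV[1]=max(VV[1],msg_vec) then VV[1][1]++ -> VV[1]=[5, 5]
Event 6: LOCAL 0: VV[0][0]++ -> VV[0]=[6, 4]
Event 7: SEND 0->1: VV[0][0]++ -> VV[0]=[7, 4], msg_vec=[7, 4]; VV[1]=max(VV[1],msg_vec) then VV[1][1]++ -> VV[1]=[7, 6]
Final vectors: VV[0]=[7, 4]; VV[1]=[7, 6]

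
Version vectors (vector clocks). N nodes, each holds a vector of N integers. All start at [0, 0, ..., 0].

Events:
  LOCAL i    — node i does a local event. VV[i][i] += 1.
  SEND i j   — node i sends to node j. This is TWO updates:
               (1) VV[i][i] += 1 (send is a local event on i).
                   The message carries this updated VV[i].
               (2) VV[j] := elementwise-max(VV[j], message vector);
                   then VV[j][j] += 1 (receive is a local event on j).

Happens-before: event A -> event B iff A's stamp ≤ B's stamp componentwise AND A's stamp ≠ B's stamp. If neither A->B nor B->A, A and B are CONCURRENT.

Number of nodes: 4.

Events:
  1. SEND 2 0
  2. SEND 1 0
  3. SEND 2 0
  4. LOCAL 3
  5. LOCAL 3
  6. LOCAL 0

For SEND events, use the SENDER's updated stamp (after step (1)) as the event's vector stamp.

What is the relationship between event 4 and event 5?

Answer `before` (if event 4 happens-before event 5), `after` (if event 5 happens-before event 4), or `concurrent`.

Answer: before

Derivation:
Initial: VV[0]=[0, 0, 0, 0]
Initial: VV[1]=[0, 0, 0, 0]
Initial: VV[2]=[0, 0, 0, 0]
Initial: VV[3]=[0, 0, 0, 0]
Event 1: SEND 2->0: VV[2][2]++ -> VV[2]=[0, 0, 1, 0], msg_vec=[0, 0, 1, 0]; VV[0]=max(VV[0],msg_vec) then VV[0][0]++ -> VV[0]=[1, 0, 1, 0]
Event 2: SEND 1->0: VV[1][1]++ -> VV[1]=[0, 1, 0, 0], msg_vec=[0, 1, 0, 0]; VV[0]=max(VV[0],msg_vec) then VV[0][0]++ -> VV[0]=[2, 1, 1, 0]
Event 3: SEND 2->0: VV[2][2]++ -> VV[2]=[0, 0, 2, 0], msg_vec=[0, 0, 2, 0]; VV[0]=max(VV[0],msg_vec) then VV[0][0]++ -> VV[0]=[3, 1, 2, 0]
Event 4: LOCAL 3: VV[3][3]++ -> VV[3]=[0, 0, 0, 1]
Event 5: LOCAL 3: VV[3][3]++ -> VV[3]=[0, 0, 0, 2]
Event 6: LOCAL 0: VV[0][0]++ -> VV[0]=[4, 1, 2, 0]
Event 4 stamp: [0, 0, 0, 1]
Event 5 stamp: [0, 0, 0, 2]
[0, 0, 0, 1] <= [0, 0, 0, 2]? True
[0, 0, 0, 2] <= [0, 0, 0, 1]? False
Relation: before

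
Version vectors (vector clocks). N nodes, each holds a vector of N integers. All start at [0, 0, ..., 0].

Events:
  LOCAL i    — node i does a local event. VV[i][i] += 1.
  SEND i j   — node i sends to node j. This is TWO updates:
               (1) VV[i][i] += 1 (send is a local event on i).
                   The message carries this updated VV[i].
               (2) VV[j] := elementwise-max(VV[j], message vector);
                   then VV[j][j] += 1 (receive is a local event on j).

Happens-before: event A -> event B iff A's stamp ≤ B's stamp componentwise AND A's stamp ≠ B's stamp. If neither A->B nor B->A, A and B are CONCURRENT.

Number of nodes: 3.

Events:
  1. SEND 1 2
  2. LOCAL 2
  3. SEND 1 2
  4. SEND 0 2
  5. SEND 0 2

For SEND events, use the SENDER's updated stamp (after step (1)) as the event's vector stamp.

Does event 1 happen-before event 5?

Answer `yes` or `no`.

Answer: no

Derivation:
Initial: VV[0]=[0, 0, 0]
Initial: VV[1]=[0, 0, 0]
Initial: VV[2]=[0, 0, 0]
Event 1: SEND 1->2: VV[1][1]++ -> VV[1]=[0, 1, 0], msg_vec=[0, 1, 0]; VV[2]=max(VV[2],msg_vec) then VV[2][2]++ -> VV[2]=[0, 1, 1]
Event 2: LOCAL 2: VV[2][2]++ -> VV[2]=[0, 1, 2]
Event 3: SEND 1->2: VV[1][1]++ -> VV[1]=[0, 2, 0], msg_vec=[0, 2, 0]; VV[2]=max(VV[2],msg_vec) then VV[2][2]++ -> VV[2]=[0, 2, 3]
Event 4: SEND 0->2: VV[0][0]++ -> VV[0]=[1, 0, 0], msg_vec=[1, 0, 0]; VV[2]=max(VV[2],msg_vec) then VV[2][2]++ -> VV[2]=[1, 2, 4]
Event 5: SEND 0->2: VV[0][0]++ -> VV[0]=[2, 0, 0], msg_vec=[2, 0, 0]; VV[2]=max(VV[2],msg_vec) then VV[2][2]++ -> VV[2]=[2, 2, 5]
Event 1 stamp: [0, 1, 0]
Event 5 stamp: [2, 0, 0]
[0, 1, 0] <= [2, 0, 0]? False. Equal? False. Happens-before: False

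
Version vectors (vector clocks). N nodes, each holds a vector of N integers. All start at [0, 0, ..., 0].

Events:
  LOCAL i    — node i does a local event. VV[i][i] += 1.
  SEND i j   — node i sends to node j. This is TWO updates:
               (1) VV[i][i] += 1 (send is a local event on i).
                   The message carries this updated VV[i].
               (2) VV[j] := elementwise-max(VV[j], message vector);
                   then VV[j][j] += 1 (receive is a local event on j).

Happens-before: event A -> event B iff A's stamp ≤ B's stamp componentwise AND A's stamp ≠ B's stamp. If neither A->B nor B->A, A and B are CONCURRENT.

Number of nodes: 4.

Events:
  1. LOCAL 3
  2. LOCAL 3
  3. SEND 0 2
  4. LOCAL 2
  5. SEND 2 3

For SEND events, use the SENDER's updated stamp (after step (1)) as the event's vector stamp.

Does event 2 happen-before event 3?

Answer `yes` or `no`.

Initial: VV[0]=[0, 0, 0, 0]
Initial: VV[1]=[0, 0, 0, 0]
Initial: VV[2]=[0, 0, 0, 0]
Initial: VV[3]=[0, 0, 0, 0]
Event 1: LOCAL 3: VV[3][3]++ -> VV[3]=[0, 0, 0, 1]
Event 2: LOCAL 3: VV[3][3]++ -> VV[3]=[0, 0, 0, 2]
Event 3: SEND 0->2: VV[0][0]++ -> VV[0]=[1, 0, 0, 0], msg_vec=[1, 0, 0, 0]; VV[2]=max(VV[2],msg_vec) then VV[2][2]++ -> VV[2]=[1, 0, 1, 0]
Event 4: LOCAL 2: VV[2][2]++ -> VV[2]=[1, 0, 2, 0]
Event 5: SEND 2->3: VV[2][2]++ -> VV[2]=[1, 0, 3, 0], msg_vec=[1, 0, 3, 0]; VV[3]=max(VV[3],msg_vec) then VV[3][3]++ -> VV[3]=[1, 0, 3, 3]
Event 2 stamp: [0, 0, 0, 2]
Event 3 stamp: [1, 0, 0, 0]
[0, 0, 0, 2] <= [1, 0, 0, 0]? False. Equal? False. Happens-before: False

Answer: no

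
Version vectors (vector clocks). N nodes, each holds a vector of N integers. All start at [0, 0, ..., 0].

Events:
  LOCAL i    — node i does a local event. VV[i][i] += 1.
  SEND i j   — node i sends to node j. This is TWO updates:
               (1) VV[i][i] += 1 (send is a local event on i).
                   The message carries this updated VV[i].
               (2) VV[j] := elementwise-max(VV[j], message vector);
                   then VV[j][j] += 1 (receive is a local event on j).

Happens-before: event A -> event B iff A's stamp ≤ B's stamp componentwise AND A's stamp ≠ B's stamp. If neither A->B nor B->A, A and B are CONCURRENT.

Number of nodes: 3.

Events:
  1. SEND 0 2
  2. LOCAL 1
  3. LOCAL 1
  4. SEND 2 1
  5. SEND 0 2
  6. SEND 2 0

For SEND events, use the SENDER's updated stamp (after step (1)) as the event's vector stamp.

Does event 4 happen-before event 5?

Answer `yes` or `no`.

Initial: VV[0]=[0, 0, 0]
Initial: VV[1]=[0, 0, 0]
Initial: VV[2]=[0, 0, 0]
Event 1: SEND 0->2: VV[0][0]++ -> VV[0]=[1, 0, 0], msg_vec=[1, 0, 0]; VV[2]=max(VV[2],msg_vec) then VV[2][2]++ -> VV[2]=[1, 0, 1]
Event 2: LOCAL 1: VV[1][1]++ -> VV[1]=[0, 1, 0]
Event 3: LOCAL 1: VV[1][1]++ -> VV[1]=[0, 2, 0]
Event 4: SEND 2->1: VV[2][2]++ -> VV[2]=[1, 0, 2], msg_vec=[1, 0, 2]; VV[1]=max(VV[1],msg_vec) then VV[1][1]++ -> VV[1]=[1, 3, 2]
Event 5: SEND 0->2: VV[0][0]++ -> VV[0]=[2, 0, 0], msg_vec=[2, 0, 0]; VV[2]=max(VV[2],msg_vec) then VV[2][2]++ -> VV[2]=[2, 0, 3]
Event 6: SEND 2->0: VV[2][2]++ -> VV[2]=[2, 0, 4], msg_vec=[2, 0, 4]; VV[0]=max(VV[0],msg_vec) then VV[0][0]++ -> VV[0]=[3, 0, 4]
Event 4 stamp: [1, 0, 2]
Event 5 stamp: [2, 0, 0]
[1, 0, 2] <= [2, 0, 0]? False. Equal? False. Happens-before: False

Answer: no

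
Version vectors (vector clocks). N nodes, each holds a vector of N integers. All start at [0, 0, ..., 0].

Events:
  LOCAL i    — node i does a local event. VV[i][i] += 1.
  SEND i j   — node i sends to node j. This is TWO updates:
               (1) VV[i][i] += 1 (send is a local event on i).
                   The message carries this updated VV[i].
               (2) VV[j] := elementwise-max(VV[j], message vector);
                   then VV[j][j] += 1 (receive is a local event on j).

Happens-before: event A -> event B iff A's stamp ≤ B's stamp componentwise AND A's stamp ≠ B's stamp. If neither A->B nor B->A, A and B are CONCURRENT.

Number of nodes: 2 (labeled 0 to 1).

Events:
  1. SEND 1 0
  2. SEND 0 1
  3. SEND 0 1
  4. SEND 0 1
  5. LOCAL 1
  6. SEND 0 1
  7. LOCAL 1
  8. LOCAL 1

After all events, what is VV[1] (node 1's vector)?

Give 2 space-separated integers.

Initial: VV[0]=[0, 0]
Initial: VV[1]=[0, 0]
Event 1: SEND 1->0: VV[1][1]++ -> VV[1]=[0, 1], msg_vec=[0, 1]; VV[0]=max(VV[0],msg_vec) then VV[0][0]++ -> VV[0]=[1, 1]
Event 2: SEND 0->1: VV[0][0]++ -> VV[0]=[2, 1], msg_vec=[2, 1]; VV[1]=max(VV[1],msg_vec) then VV[1][1]++ -> VV[1]=[2, 2]
Event 3: SEND 0->1: VV[0][0]++ -> VV[0]=[3, 1], msg_vec=[3, 1]; VV[1]=max(VV[1],msg_vec) then VV[1][1]++ -> VV[1]=[3, 3]
Event 4: SEND 0->1: VV[0][0]++ -> VV[0]=[4, 1], msg_vec=[4, 1]; VV[1]=max(VV[1],msg_vec) then VV[1][1]++ -> VV[1]=[4, 4]
Event 5: LOCAL 1: VV[1][1]++ -> VV[1]=[4, 5]
Event 6: SEND 0->1: VV[0][0]++ -> VV[0]=[5, 1], msg_vec=[5, 1]; VV[1]=max(VV[1],msg_vec) then VV[1][1]++ -> VV[1]=[5, 6]
Event 7: LOCAL 1: VV[1][1]++ -> VV[1]=[5, 7]
Event 8: LOCAL 1: VV[1][1]++ -> VV[1]=[5, 8]
Final vectors: VV[0]=[5, 1]; VV[1]=[5, 8]

Answer: 5 8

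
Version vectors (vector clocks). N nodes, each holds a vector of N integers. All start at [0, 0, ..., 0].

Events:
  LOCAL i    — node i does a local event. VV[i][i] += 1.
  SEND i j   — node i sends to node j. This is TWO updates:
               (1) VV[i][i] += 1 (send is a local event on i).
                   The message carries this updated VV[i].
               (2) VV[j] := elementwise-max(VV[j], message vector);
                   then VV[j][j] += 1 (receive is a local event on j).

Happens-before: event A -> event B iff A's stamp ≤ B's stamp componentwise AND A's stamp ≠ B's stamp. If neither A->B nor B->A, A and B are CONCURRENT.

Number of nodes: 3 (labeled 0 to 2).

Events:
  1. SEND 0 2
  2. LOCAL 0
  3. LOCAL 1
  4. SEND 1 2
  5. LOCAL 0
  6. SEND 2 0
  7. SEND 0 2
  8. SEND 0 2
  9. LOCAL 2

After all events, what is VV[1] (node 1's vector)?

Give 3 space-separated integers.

Answer: 0 2 0

Derivation:
Initial: VV[0]=[0, 0, 0]
Initial: VV[1]=[0, 0, 0]
Initial: VV[2]=[0, 0, 0]
Event 1: SEND 0->2: VV[0][0]++ -> VV[0]=[1, 0, 0], msg_vec=[1, 0, 0]; VV[2]=max(VV[2],msg_vec) then VV[2][2]++ -> VV[2]=[1, 0, 1]
Event 2: LOCAL 0: VV[0][0]++ -> VV[0]=[2, 0, 0]
Event 3: LOCAL 1: VV[1][1]++ -> VV[1]=[0, 1, 0]
Event 4: SEND 1->2: VV[1][1]++ -> VV[1]=[0, 2, 0], msg_vec=[0, 2, 0]; VV[2]=max(VV[2],msg_vec) then VV[2][2]++ -> VV[2]=[1, 2, 2]
Event 5: LOCAL 0: VV[0][0]++ -> VV[0]=[3, 0, 0]
Event 6: SEND 2->0: VV[2][2]++ -> VV[2]=[1, 2, 3], msg_vec=[1, 2, 3]; VV[0]=max(VV[0],msg_vec) then VV[0][0]++ -> VV[0]=[4, 2, 3]
Event 7: SEND 0->2: VV[0][0]++ -> VV[0]=[5, 2, 3], msg_vec=[5, 2, 3]; VV[2]=max(VV[2],msg_vec) then VV[2][2]++ -> VV[2]=[5, 2, 4]
Event 8: SEND 0->2: VV[0][0]++ -> VV[0]=[6, 2, 3], msg_vec=[6, 2, 3]; VV[2]=max(VV[2],msg_vec) then VV[2][2]++ -> VV[2]=[6, 2, 5]
Event 9: LOCAL 2: VV[2][2]++ -> VV[2]=[6, 2, 6]
Final vectors: VV[0]=[6, 2, 3]; VV[1]=[0, 2, 0]; VV[2]=[6, 2, 6]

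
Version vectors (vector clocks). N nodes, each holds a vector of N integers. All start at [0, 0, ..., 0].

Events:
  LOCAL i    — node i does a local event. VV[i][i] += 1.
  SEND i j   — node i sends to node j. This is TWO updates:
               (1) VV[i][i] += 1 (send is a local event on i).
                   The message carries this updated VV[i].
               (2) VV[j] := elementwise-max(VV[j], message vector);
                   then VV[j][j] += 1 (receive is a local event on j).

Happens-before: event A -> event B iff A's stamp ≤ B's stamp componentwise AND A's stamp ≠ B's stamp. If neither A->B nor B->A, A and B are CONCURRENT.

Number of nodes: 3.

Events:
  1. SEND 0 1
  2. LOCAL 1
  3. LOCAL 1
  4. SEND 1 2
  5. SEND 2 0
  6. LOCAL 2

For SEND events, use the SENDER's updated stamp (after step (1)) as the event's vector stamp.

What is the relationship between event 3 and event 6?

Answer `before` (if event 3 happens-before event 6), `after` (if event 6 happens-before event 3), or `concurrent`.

Initial: VV[0]=[0, 0, 0]
Initial: VV[1]=[0, 0, 0]
Initial: VV[2]=[0, 0, 0]
Event 1: SEND 0->1: VV[0][0]++ -> VV[0]=[1, 0, 0], msg_vec=[1, 0, 0]; VV[1]=max(VV[1],msg_vec) then VV[1][1]++ -> VV[1]=[1, 1, 0]
Event 2: LOCAL 1: VV[1][1]++ -> VV[1]=[1, 2, 0]
Event 3: LOCAL 1: VV[1][1]++ -> VV[1]=[1, 3, 0]
Event 4: SEND 1->2: VV[1][1]++ -> VV[1]=[1, 4, 0], msg_vec=[1, 4, 0]; VV[2]=max(VV[2],msg_vec) then VV[2][2]++ -> VV[2]=[1, 4, 1]
Event 5: SEND 2->0: VV[2][2]++ -> VV[2]=[1, 4, 2], msg_vec=[1, 4, 2]; VV[0]=max(VV[0],msg_vec) then VV[0][0]++ -> VV[0]=[2, 4, 2]
Event 6: LOCAL 2: VV[2][2]++ -> VV[2]=[1, 4, 3]
Event 3 stamp: [1, 3, 0]
Event 6 stamp: [1, 4, 3]
[1, 3, 0] <= [1, 4, 3]? True
[1, 4, 3] <= [1, 3, 0]? False
Relation: before

Answer: before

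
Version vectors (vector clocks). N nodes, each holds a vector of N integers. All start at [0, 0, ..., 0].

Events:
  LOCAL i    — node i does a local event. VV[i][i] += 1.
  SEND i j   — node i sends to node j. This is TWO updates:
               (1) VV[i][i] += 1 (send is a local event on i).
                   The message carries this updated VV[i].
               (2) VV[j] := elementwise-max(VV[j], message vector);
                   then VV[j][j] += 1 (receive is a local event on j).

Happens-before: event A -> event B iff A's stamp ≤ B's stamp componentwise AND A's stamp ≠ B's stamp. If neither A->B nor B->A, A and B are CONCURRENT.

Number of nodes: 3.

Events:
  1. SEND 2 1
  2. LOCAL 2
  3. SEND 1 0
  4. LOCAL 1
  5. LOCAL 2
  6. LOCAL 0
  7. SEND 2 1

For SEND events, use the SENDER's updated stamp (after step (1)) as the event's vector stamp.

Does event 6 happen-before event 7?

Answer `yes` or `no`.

Answer: no

Derivation:
Initial: VV[0]=[0, 0, 0]
Initial: VV[1]=[0, 0, 0]
Initial: VV[2]=[0, 0, 0]
Event 1: SEND 2->1: VV[2][2]++ -> VV[2]=[0, 0, 1], msg_vec=[0, 0, 1]; VV[1]=max(VV[1],msg_vec) then VV[1][1]++ -> VV[1]=[0, 1, 1]
Event 2: LOCAL 2: VV[2][2]++ -> VV[2]=[0, 0, 2]
Event 3: SEND 1->0: VV[1][1]++ -> VV[1]=[0, 2, 1], msg_vec=[0, 2, 1]; VV[0]=max(VV[0],msg_vec) then VV[0][0]++ -> VV[0]=[1, 2, 1]
Event 4: LOCAL 1: VV[1][1]++ -> VV[1]=[0, 3, 1]
Event 5: LOCAL 2: VV[2][2]++ -> VV[2]=[0, 0, 3]
Event 6: LOCAL 0: VV[0][0]++ -> VV[0]=[2, 2, 1]
Event 7: SEND 2->1: VV[2][2]++ -> VV[2]=[0, 0, 4], msg_vec=[0, 0, 4]; VV[1]=max(VV[1],msg_vec) then VV[1][1]++ -> VV[1]=[0, 4, 4]
Event 6 stamp: [2, 2, 1]
Event 7 stamp: [0, 0, 4]
[2, 2, 1] <= [0, 0, 4]? False. Equal? False. Happens-before: False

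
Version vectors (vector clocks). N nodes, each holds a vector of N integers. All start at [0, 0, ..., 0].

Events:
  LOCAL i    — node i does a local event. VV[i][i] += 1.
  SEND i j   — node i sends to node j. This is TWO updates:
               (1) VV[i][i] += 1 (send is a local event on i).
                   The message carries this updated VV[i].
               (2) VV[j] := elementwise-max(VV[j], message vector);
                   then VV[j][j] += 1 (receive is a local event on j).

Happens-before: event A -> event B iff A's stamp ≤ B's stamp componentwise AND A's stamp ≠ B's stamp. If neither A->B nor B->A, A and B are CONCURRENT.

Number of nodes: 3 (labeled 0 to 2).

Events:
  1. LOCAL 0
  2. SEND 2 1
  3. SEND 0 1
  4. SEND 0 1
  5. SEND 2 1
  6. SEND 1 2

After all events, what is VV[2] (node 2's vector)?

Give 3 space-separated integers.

Answer: 3 5 3

Derivation:
Initial: VV[0]=[0, 0, 0]
Initial: VV[1]=[0, 0, 0]
Initial: VV[2]=[0, 0, 0]
Event 1: LOCAL 0: VV[0][0]++ -> VV[0]=[1, 0, 0]
Event 2: SEND 2->1: VV[2][2]++ -> VV[2]=[0, 0, 1], msg_vec=[0, 0, 1]; VV[1]=max(VV[1],msg_vec) then VV[1][1]++ -> VV[1]=[0, 1, 1]
Event 3: SEND 0->1: VV[0][0]++ -> VV[0]=[2, 0, 0], msg_vec=[2, 0, 0]; VV[1]=max(VV[1],msg_vec) then VV[1][1]++ -> VV[1]=[2, 2, 1]
Event 4: SEND 0->1: VV[0][0]++ -> VV[0]=[3, 0, 0], msg_vec=[3, 0, 0]; VV[1]=max(VV[1],msg_vec) then VV[1][1]++ -> VV[1]=[3, 3, 1]
Event 5: SEND 2->1: VV[2][2]++ -> VV[2]=[0, 0, 2], msg_vec=[0, 0, 2]; VV[1]=max(VV[1],msg_vec) then VV[1][1]++ -> VV[1]=[3, 4, 2]
Event 6: SEND 1->2: VV[1][1]++ -> VV[1]=[3, 5, 2], msg_vec=[3, 5, 2]; VV[2]=max(VV[2],msg_vec) then VV[2][2]++ -> VV[2]=[3, 5, 3]
Final vectors: VV[0]=[3, 0, 0]; VV[1]=[3, 5, 2]; VV[2]=[3, 5, 3]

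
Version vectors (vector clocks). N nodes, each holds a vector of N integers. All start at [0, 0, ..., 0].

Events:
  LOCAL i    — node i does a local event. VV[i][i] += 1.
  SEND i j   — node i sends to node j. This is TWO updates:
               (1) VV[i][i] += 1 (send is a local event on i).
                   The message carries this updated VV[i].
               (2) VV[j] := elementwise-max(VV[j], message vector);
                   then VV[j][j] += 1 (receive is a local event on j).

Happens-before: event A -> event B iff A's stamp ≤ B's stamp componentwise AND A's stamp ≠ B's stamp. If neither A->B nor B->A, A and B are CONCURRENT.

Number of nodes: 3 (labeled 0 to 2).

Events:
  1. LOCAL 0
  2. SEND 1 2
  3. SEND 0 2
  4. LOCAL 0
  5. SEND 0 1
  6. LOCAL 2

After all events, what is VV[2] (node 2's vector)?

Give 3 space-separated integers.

Initial: VV[0]=[0, 0, 0]
Initial: VV[1]=[0, 0, 0]
Initial: VV[2]=[0, 0, 0]
Event 1: LOCAL 0: VV[0][0]++ -> VV[0]=[1, 0, 0]
Event 2: SEND 1->2: VV[1][1]++ -> VV[1]=[0, 1, 0], msg_vec=[0, 1, 0]; VV[2]=max(VV[2],msg_vec) then VV[2][2]++ -> VV[2]=[0, 1, 1]
Event 3: SEND 0->2: VV[0][0]++ -> VV[0]=[2, 0, 0], msg_vec=[2, 0, 0]; VV[2]=max(VV[2],msg_vec) then VV[2][2]++ -> VV[2]=[2, 1, 2]
Event 4: LOCAL 0: VV[0][0]++ -> VV[0]=[3, 0, 0]
Event 5: SEND 0->1: VV[0][0]++ -> VV[0]=[4, 0, 0], msg_vec=[4, 0, 0]; VV[1]=max(VV[1],msg_vec) then VV[1][1]++ -> VV[1]=[4, 2, 0]
Event 6: LOCAL 2: VV[2][2]++ -> VV[2]=[2, 1, 3]
Final vectors: VV[0]=[4, 0, 0]; VV[1]=[4, 2, 0]; VV[2]=[2, 1, 3]

Answer: 2 1 3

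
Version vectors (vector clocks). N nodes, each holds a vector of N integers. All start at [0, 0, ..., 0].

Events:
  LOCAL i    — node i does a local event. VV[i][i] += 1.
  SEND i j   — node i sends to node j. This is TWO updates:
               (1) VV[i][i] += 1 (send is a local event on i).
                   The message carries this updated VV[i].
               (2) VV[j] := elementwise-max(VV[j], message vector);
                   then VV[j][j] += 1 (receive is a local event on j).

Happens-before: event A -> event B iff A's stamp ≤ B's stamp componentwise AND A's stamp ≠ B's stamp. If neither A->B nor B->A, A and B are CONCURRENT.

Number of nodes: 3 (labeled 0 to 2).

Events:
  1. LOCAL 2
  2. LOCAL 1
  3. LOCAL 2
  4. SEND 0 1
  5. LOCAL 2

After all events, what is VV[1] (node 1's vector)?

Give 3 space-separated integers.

Answer: 1 2 0

Derivation:
Initial: VV[0]=[0, 0, 0]
Initial: VV[1]=[0, 0, 0]
Initial: VV[2]=[0, 0, 0]
Event 1: LOCAL 2: VV[2][2]++ -> VV[2]=[0, 0, 1]
Event 2: LOCAL 1: VV[1][1]++ -> VV[1]=[0, 1, 0]
Event 3: LOCAL 2: VV[2][2]++ -> VV[2]=[0, 0, 2]
Event 4: SEND 0->1: VV[0][0]++ -> VV[0]=[1, 0, 0], msg_vec=[1, 0, 0]; VV[1]=max(VV[1],msg_vec) then VV[1][1]++ -> VV[1]=[1, 2, 0]
Event 5: LOCAL 2: VV[2][2]++ -> VV[2]=[0, 0, 3]
Final vectors: VV[0]=[1, 0, 0]; VV[1]=[1, 2, 0]; VV[2]=[0, 0, 3]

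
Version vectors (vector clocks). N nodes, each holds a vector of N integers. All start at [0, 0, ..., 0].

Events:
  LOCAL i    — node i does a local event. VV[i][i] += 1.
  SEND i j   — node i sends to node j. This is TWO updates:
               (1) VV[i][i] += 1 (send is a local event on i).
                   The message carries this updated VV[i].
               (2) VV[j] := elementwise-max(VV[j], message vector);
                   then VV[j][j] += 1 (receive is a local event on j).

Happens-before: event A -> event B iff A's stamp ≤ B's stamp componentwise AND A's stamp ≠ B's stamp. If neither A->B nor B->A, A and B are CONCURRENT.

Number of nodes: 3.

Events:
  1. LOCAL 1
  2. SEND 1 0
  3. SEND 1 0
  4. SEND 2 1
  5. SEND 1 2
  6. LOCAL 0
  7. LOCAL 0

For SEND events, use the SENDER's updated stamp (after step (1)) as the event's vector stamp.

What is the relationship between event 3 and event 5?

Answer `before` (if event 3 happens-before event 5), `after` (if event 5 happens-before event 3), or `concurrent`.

Initial: VV[0]=[0, 0, 0]
Initial: VV[1]=[0, 0, 0]
Initial: VV[2]=[0, 0, 0]
Event 1: LOCAL 1: VV[1][1]++ -> VV[1]=[0, 1, 0]
Event 2: SEND 1->0: VV[1][1]++ -> VV[1]=[0, 2, 0], msg_vec=[0, 2, 0]; VV[0]=max(VV[0],msg_vec) then VV[0][0]++ -> VV[0]=[1, 2, 0]
Event 3: SEND 1->0: VV[1][1]++ -> VV[1]=[0, 3, 0], msg_vec=[0, 3, 0]; VV[0]=max(VV[0],msg_vec) then VV[0][0]++ -> VV[0]=[2, 3, 0]
Event 4: SEND 2->1: VV[2][2]++ -> VV[2]=[0, 0, 1], msg_vec=[0, 0, 1]; VV[1]=max(VV[1],msg_vec) then VV[1][1]++ -> VV[1]=[0, 4, 1]
Event 5: SEND 1->2: VV[1][1]++ -> VV[1]=[0, 5, 1], msg_vec=[0, 5, 1]; VV[2]=max(VV[2],msg_vec) then VV[2][2]++ -> VV[2]=[0, 5, 2]
Event 6: LOCAL 0: VV[0][0]++ -> VV[0]=[3, 3, 0]
Event 7: LOCAL 0: VV[0][0]++ -> VV[0]=[4, 3, 0]
Event 3 stamp: [0, 3, 0]
Event 5 stamp: [0, 5, 1]
[0, 3, 0] <= [0, 5, 1]? True
[0, 5, 1] <= [0, 3, 0]? False
Relation: before

Answer: before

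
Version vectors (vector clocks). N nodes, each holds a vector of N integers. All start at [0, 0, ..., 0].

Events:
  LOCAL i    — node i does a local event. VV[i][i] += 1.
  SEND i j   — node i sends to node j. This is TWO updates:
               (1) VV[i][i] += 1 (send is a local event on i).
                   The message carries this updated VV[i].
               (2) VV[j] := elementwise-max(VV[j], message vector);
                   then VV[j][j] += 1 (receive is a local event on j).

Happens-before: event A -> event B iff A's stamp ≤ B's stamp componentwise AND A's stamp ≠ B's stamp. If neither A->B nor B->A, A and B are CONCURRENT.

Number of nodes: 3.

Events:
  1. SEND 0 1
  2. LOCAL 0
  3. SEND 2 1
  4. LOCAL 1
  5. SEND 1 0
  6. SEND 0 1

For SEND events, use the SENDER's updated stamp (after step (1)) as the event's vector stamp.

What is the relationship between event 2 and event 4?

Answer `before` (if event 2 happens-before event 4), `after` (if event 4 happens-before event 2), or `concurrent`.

Answer: concurrent

Derivation:
Initial: VV[0]=[0, 0, 0]
Initial: VV[1]=[0, 0, 0]
Initial: VV[2]=[0, 0, 0]
Event 1: SEND 0->1: VV[0][0]++ -> VV[0]=[1, 0, 0], msg_vec=[1, 0, 0]; VV[1]=max(VV[1],msg_vec) then VV[1][1]++ -> VV[1]=[1, 1, 0]
Event 2: LOCAL 0: VV[0][0]++ -> VV[0]=[2, 0, 0]
Event 3: SEND 2->1: VV[2][2]++ -> VV[2]=[0, 0, 1], msg_vec=[0, 0, 1]; VV[1]=max(VV[1],msg_vec) then VV[1][1]++ -> VV[1]=[1, 2, 1]
Event 4: LOCAL 1: VV[1][1]++ -> VV[1]=[1, 3, 1]
Event 5: SEND 1->0: VV[1][1]++ -> VV[1]=[1, 4, 1], msg_vec=[1, 4, 1]; VV[0]=max(VV[0],msg_vec) then VV[0][0]++ -> VV[0]=[3, 4, 1]
Event 6: SEND 0->1: VV[0][0]++ -> VV[0]=[4, 4, 1], msg_vec=[4, 4, 1]; VV[1]=max(VV[1],msg_vec) then VV[1][1]++ -> VV[1]=[4, 5, 1]
Event 2 stamp: [2, 0, 0]
Event 4 stamp: [1, 3, 1]
[2, 0, 0] <= [1, 3, 1]? False
[1, 3, 1] <= [2, 0, 0]? False
Relation: concurrent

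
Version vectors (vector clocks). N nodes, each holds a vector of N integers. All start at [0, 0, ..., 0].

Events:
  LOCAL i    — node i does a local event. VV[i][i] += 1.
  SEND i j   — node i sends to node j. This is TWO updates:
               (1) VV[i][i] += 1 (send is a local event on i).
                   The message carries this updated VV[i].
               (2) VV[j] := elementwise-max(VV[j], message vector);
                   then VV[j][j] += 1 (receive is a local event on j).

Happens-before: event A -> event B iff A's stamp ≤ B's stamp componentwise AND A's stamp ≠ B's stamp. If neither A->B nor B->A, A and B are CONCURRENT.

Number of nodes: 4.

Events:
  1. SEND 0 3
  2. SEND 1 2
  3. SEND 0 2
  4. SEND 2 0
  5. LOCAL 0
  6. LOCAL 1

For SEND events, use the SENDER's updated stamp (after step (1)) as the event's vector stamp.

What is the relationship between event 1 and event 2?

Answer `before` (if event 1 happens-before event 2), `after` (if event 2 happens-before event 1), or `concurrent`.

Initial: VV[0]=[0, 0, 0, 0]
Initial: VV[1]=[0, 0, 0, 0]
Initial: VV[2]=[0, 0, 0, 0]
Initial: VV[3]=[0, 0, 0, 0]
Event 1: SEND 0->3: VV[0][0]++ -> VV[0]=[1, 0, 0, 0], msg_vec=[1, 0, 0, 0]; VV[3]=max(VV[3],msg_vec) then VV[3][3]++ -> VV[3]=[1, 0, 0, 1]
Event 2: SEND 1->2: VV[1][1]++ -> VV[1]=[0, 1, 0, 0], msg_vec=[0, 1, 0, 0]; VV[2]=max(VV[2],msg_vec) then VV[2][2]++ -> VV[2]=[0, 1, 1, 0]
Event 3: SEND 0->2: VV[0][0]++ -> VV[0]=[2, 0, 0, 0], msg_vec=[2, 0, 0, 0]; VV[2]=max(VV[2],msg_vec) then VV[2][2]++ -> VV[2]=[2, 1, 2, 0]
Event 4: SEND 2->0: VV[2][2]++ -> VV[2]=[2, 1, 3, 0], msg_vec=[2, 1, 3, 0]; VV[0]=max(VV[0],msg_vec) then VV[0][0]++ -> VV[0]=[3, 1, 3, 0]
Event 5: LOCAL 0: VV[0][0]++ -> VV[0]=[4, 1, 3, 0]
Event 6: LOCAL 1: VV[1][1]++ -> VV[1]=[0, 2, 0, 0]
Event 1 stamp: [1, 0, 0, 0]
Event 2 stamp: [0, 1, 0, 0]
[1, 0, 0, 0] <= [0, 1, 0, 0]? False
[0, 1, 0, 0] <= [1, 0, 0, 0]? False
Relation: concurrent

Answer: concurrent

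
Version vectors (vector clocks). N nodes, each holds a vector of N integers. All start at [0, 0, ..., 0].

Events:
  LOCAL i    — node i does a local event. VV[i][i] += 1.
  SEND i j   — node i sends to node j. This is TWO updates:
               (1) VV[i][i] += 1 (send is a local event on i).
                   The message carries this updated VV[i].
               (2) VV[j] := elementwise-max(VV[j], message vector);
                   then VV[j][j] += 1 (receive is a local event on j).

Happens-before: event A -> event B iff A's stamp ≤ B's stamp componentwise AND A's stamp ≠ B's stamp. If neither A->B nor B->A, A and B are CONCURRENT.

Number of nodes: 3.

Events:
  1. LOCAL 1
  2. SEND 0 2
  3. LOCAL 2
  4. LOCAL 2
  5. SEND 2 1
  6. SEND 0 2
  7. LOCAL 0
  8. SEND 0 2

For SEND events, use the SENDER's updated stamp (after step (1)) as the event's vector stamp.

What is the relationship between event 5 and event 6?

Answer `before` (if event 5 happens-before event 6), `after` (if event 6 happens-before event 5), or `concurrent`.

Initial: VV[0]=[0, 0, 0]
Initial: VV[1]=[0, 0, 0]
Initial: VV[2]=[0, 0, 0]
Event 1: LOCAL 1: VV[1][1]++ -> VV[1]=[0, 1, 0]
Event 2: SEND 0->2: VV[0][0]++ -> VV[0]=[1, 0, 0], msg_vec=[1, 0, 0]; VV[2]=max(VV[2],msg_vec) then VV[2][2]++ -> VV[2]=[1, 0, 1]
Event 3: LOCAL 2: VV[2][2]++ -> VV[2]=[1, 0, 2]
Event 4: LOCAL 2: VV[2][2]++ -> VV[2]=[1, 0, 3]
Event 5: SEND 2->1: VV[2][2]++ -> VV[2]=[1, 0, 4], msg_vec=[1, 0, 4]; VV[1]=max(VV[1],msg_vec) then VV[1][1]++ -> VV[1]=[1, 2, 4]
Event 6: SEND 0->2: VV[0][0]++ -> VV[0]=[2, 0, 0], msg_vec=[2, 0, 0]; VV[2]=max(VV[2],msg_vec) then VV[2][2]++ -> VV[2]=[2, 0, 5]
Event 7: LOCAL 0: VV[0][0]++ -> VV[0]=[3, 0, 0]
Event 8: SEND 0->2: VV[0][0]++ -> VV[0]=[4, 0, 0], msg_vec=[4, 0, 0]; VV[2]=max(VV[2],msg_vec) then VV[2][2]++ -> VV[2]=[4, 0, 6]
Event 5 stamp: [1, 0, 4]
Event 6 stamp: [2, 0, 0]
[1, 0, 4] <= [2, 0, 0]? False
[2, 0, 0] <= [1, 0, 4]? False
Relation: concurrent

Answer: concurrent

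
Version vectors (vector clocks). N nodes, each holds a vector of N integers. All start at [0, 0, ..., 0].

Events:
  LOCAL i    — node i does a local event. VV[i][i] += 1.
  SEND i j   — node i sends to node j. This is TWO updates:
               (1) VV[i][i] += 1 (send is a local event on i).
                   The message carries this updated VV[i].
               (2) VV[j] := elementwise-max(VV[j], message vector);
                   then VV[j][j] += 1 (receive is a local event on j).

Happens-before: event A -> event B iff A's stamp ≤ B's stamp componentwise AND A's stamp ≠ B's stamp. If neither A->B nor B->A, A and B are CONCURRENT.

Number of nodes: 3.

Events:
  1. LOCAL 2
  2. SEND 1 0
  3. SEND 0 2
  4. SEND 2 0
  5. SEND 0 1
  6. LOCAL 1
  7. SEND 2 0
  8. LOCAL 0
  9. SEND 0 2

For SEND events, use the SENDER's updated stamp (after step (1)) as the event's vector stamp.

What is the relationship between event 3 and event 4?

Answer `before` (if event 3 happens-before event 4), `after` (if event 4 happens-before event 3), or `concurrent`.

Initial: VV[0]=[0, 0, 0]
Initial: VV[1]=[0, 0, 0]
Initial: VV[2]=[0, 0, 0]
Event 1: LOCAL 2: VV[2][2]++ -> VV[2]=[0, 0, 1]
Event 2: SEND 1->0: VV[1][1]++ -> VV[1]=[0, 1, 0], msg_vec=[0, 1, 0]; VV[0]=max(VV[0],msg_vec) then VV[0][0]++ -> VV[0]=[1, 1, 0]
Event 3: SEND 0->2: VV[0][0]++ -> VV[0]=[2, 1, 0], msg_vec=[2, 1, 0]; VV[2]=max(VV[2],msg_vec) then VV[2][2]++ -> VV[2]=[2, 1, 2]
Event 4: SEND 2->0: VV[2][2]++ -> VV[2]=[2, 1, 3], msg_vec=[2, 1, 3]; VV[0]=max(VV[0],msg_vec) then VV[0][0]++ -> VV[0]=[3, 1, 3]
Event 5: SEND 0->1: VV[0][0]++ -> VV[0]=[4, 1, 3], msg_vec=[4, 1, 3]; VV[1]=max(VV[1],msg_vec) then VV[1][1]++ -> VV[1]=[4, 2, 3]
Event 6: LOCAL 1: VV[1][1]++ -> VV[1]=[4, 3, 3]
Event 7: SEND 2->0: VV[2][2]++ -> VV[2]=[2, 1, 4], msg_vec=[2, 1, 4]; VV[0]=max(VV[0],msg_vec) then VV[0][0]++ -> VV[0]=[5, 1, 4]
Event 8: LOCAL 0: VV[0][0]++ -> VV[0]=[6, 1, 4]
Event 9: SEND 0->2: VV[0][0]++ -> VV[0]=[7, 1, 4], msg_vec=[7, 1, 4]; VV[2]=max(VV[2],msg_vec) then VV[2][2]++ -> VV[2]=[7, 1, 5]
Event 3 stamp: [2, 1, 0]
Event 4 stamp: [2, 1, 3]
[2, 1, 0] <= [2, 1, 3]? True
[2, 1, 3] <= [2, 1, 0]? False
Relation: before

Answer: before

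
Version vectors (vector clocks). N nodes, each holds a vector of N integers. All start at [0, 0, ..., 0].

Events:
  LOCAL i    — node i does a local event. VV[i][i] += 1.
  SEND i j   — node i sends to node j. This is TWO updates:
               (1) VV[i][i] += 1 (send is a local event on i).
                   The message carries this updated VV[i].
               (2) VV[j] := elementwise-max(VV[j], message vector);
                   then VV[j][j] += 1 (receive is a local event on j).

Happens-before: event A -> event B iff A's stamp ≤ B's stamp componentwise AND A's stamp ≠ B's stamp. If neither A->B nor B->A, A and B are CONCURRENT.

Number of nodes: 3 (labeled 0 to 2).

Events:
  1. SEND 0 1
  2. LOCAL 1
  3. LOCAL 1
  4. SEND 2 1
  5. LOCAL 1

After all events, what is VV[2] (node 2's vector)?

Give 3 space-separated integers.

Initial: VV[0]=[0, 0, 0]
Initial: VV[1]=[0, 0, 0]
Initial: VV[2]=[0, 0, 0]
Event 1: SEND 0->1: VV[0][0]++ -> VV[0]=[1, 0, 0], msg_vec=[1, 0, 0]; VV[1]=max(VV[1],msg_vec) then VV[1][1]++ -> VV[1]=[1, 1, 0]
Event 2: LOCAL 1: VV[1][1]++ -> VV[1]=[1, 2, 0]
Event 3: LOCAL 1: VV[1][1]++ -> VV[1]=[1, 3, 0]
Event 4: SEND 2->1: VV[2][2]++ -> VV[2]=[0, 0, 1], msg_vec=[0, 0, 1]; VV[1]=max(VV[1],msg_vec) then VV[1][1]++ -> VV[1]=[1, 4, 1]
Event 5: LOCAL 1: VV[1][1]++ -> VV[1]=[1, 5, 1]
Final vectors: VV[0]=[1, 0, 0]; VV[1]=[1, 5, 1]; VV[2]=[0, 0, 1]

Answer: 0 0 1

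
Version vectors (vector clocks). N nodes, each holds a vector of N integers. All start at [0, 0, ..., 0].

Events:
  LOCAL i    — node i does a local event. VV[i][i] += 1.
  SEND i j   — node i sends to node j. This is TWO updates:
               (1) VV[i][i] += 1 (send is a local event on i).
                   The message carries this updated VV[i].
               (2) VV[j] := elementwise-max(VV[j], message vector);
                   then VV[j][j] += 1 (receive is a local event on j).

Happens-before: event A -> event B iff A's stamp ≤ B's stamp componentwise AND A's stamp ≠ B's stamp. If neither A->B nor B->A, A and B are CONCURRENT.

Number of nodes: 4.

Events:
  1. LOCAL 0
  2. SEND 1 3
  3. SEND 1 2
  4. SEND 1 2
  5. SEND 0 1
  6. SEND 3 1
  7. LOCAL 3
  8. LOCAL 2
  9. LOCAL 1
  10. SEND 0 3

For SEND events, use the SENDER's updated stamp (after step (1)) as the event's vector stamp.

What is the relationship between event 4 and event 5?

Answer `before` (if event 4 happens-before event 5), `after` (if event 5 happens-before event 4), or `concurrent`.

Initial: VV[0]=[0, 0, 0, 0]
Initial: VV[1]=[0, 0, 0, 0]
Initial: VV[2]=[0, 0, 0, 0]
Initial: VV[3]=[0, 0, 0, 0]
Event 1: LOCAL 0: VV[0][0]++ -> VV[0]=[1, 0, 0, 0]
Event 2: SEND 1->3: VV[1][1]++ -> VV[1]=[0, 1, 0, 0], msg_vec=[0, 1, 0, 0]; VV[3]=max(VV[3],msg_vec) then VV[3][3]++ -> VV[3]=[0, 1, 0, 1]
Event 3: SEND 1->2: VV[1][1]++ -> VV[1]=[0, 2, 0, 0], msg_vec=[0, 2, 0, 0]; VV[2]=max(VV[2],msg_vec) then VV[2][2]++ -> VV[2]=[0, 2, 1, 0]
Event 4: SEND 1->2: VV[1][1]++ -> VV[1]=[0, 3, 0, 0], msg_vec=[0, 3, 0, 0]; VV[2]=max(VV[2],msg_vec) then VV[2][2]++ -> VV[2]=[0, 3, 2, 0]
Event 5: SEND 0->1: VV[0][0]++ -> VV[0]=[2, 0, 0, 0], msg_vec=[2, 0, 0, 0]; VV[1]=max(VV[1],msg_vec) then VV[1][1]++ -> VV[1]=[2, 4, 0, 0]
Event 6: SEND 3->1: VV[3][3]++ -> VV[3]=[0, 1, 0, 2], msg_vec=[0, 1, 0, 2]; VV[1]=max(VV[1],msg_vec) then VV[1][1]++ -> VV[1]=[2, 5, 0, 2]
Event 7: LOCAL 3: VV[3][3]++ -> VV[3]=[0, 1, 0, 3]
Event 8: LOCAL 2: VV[2][2]++ -> VV[2]=[0, 3, 3, 0]
Event 9: LOCAL 1: VV[1][1]++ -> VV[1]=[2, 6, 0, 2]
Event 10: SEND 0->3: VV[0][0]++ -> VV[0]=[3, 0, 0, 0], msg_vec=[3, 0, 0, 0]; VV[3]=max(VV[3],msg_vec) then VV[3][3]++ -> VV[3]=[3, 1, 0, 4]
Event 4 stamp: [0, 3, 0, 0]
Event 5 stamp: [2, 0, 0, 0]
[0, 3, 0, 0] <= [2, 0, 0, 0]? False
[2, 0, 0, 0] <= [0, 3, 0, 0]? False
Relation: concurrent

Answer: concurrent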